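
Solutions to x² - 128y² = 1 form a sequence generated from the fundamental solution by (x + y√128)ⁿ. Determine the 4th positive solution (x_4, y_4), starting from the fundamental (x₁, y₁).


Step 1: Find the fundamental solution (x₁, y₁) of x² - 128y² = 1.
  Expand √128 as a continued fraction. a₀ = ⌊√128⌋ = 11; iterate m_{k+1} = d_k·a_k − m_k, d_{k+1} = (128 − m_{k+1}²)/d_k, a_{k+1} = ⌊(a₀ + m_{k+1})/d_{k+1}⌋ (starting m₀ = 0, d₀ = 1), with convergents p_k = a_k·p_{k-1} + p_{k-2}, q_k = a_k·q_{k-1} + q_{k-2} (p₋₁ = 1, q₋₁ = 0):
  k = 0: a₀ = 11; p₀/q₀ = 11/1; p₀² − 128·q₀² = 121 − 128 = -7.
  k = 1: m = 11, d = 7, a = ⌊(11 + 11)/7⌋ = 3; p/q = (3·11 + 1)/(3·1 + 0) = 34/3; p² − 128·q² = 1156 − 1152 = 4.
  k = 2: m = 10, d = 4, a = ⌊(11 + 10)/4⌋ = 5; p/q = (5·34 + 11)/(5·3 + 1) = 181/16; p² − 128·q² = 32761 − 32768 = -7.
  k = 3: m = 10, d = 7, a = ⌊(11 + 10)/7⌋ = 3; p/q = (3·181 + 34)/(3·16 + 3) = 577/51; p² − 128·q² = 332929 − 332928 = 1.
  The first convergent with p² − 128·q² = 1 gives the fundamental solution (x₁, y₁) = (577, 51).
Step 2: Apply the recurrence (x_{n+1}, y_{n+1}) = (x₁x_n + 128y₁y_n, x₁y_n + y₁x_n) repeatedly.
  From (x_1, y_1) = (577, 51): x_2 = 577·577 + 128·51·51 = 665857; y_2 = 577·51 + 51·577 = 58854.
  From (x_2, y_2) = (665857, 58854): x_3 = 577·665857 + 128·51·58854 = 768398401; y_3 = 577·58854 + 51·665857 = 67917465.
  From (x_3, y_3) = (768398401, 67917465): x_4 = 577·768398401 + 128·51·67917465 = 886731088897; y_4 = 577·67917465 + 51·768398401 = 78376695756.
Step 3: Verify x_4² - 128·y_4² = 786292024016459316676609 - 786292024016459316676608 = 1 (should be 1). ✓

(x_1, y_1) = (577, 51); (x_4, y_4) = (886731088897, 78376695756).


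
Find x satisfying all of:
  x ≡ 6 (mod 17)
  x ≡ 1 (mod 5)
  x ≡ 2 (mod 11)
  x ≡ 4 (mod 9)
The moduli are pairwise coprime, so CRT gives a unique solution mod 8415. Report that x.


Product of moduli M = 17 · 5 · 11 · 9 = 8415.
Merge one congruence at a time:
  Start: x ≡ 6 (mod 17).
  Combine with x ≡ 1 (mod 5); new modulus lcm = 85.
    Write x = 6 + 17·t and substitute into x ≡ 1 (mod 5): 17·t ≡ 1 − 6 = -5 (mod 5).
    Reduce coefficients mod 5: 2·t ≡ 0 (mod 5).
    The inverse of 2 mod 5 is 3 (since 2·3 = 6 = 1·5 + 1), so t ≡ 3·0 = 0 ≡ 0 (mod 5).
    Then x = 6 + 17·0 = 6, valid modulo lcm(17, 5) = 85: x ≡ 6 (mod 85).
  Combine with x ≡ 2 (mod 11); new modulus lcm = 935.
    Write x = 6 + 85·t and substitute into x ≡ 2 (mod 11): 85·t ≡ 2 − 6 = -4 (mod 11).
    Reduce coefficients mod 11: 8·t ≡ 7 (mod 11).
    The inverse of 8 mod 11 is 7 (since 8·7 = 56 = 5·11 + 1), so t ≡ 7·7 = 49 ≡ 5 (mod 11).
    Then x = 6 + 85·5 = 431, valid modulo lcm(85, 11) = 935: x ≡ 431 (mod 935).
  Combine with x ≡ 4 (mod 9); new modulus lcm = 8415.
    Write x = 431 + 935·t and substitute into x ≡ 4 (mod 9): 935·t ≡ 4 − 431 = -427 (mod 9).
    Reduce coefficients mod 9: 8·t ≡ 5 (mod 9).
    The inverse of 8 mod 9 is 8 (since 8·8 = 64 = 7·9 + 1), so t ≡ 8·5 = 40 ≡ 4 (mod 9).
    Then x = 431 + 935·4 = 4171, valid modulo lcm(935, 9) = 8415: x ≡ 4171 (mod 8415).
Verify against each original: 4171 mod 17 = 6, 4171 mod 5 = 1, 4171 mod 11 = 2, 4171 mod 9 = 4.

x ≡ 4171 (mod 8415).


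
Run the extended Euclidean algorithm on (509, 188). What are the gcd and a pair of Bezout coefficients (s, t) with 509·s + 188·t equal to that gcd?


Euclidean algorithm on (509, 188) — divide until remainder is 0:
  509 = 2 · 188 + 133
  188 = 1 · 133 + 55
  133 = 2 · 55 + 23
  55 = 2 · 23 + 9
  23 = 2 · 9 + 5
  9 = 1 · 5 + 4
  5 = 1 · 4 + 1
  4 = 4 · 1 + 0
gcd(509, 188) = 1.
Track Bezout coefficients alongside the remainders: start with r₀ = 509 = a·1 + b·0 (s = 1, t = 0) and r₁ = 188 = a·0 + b·1 (s = 0, t = 1); each new remainder r_{k+1} = r_{k-1} − q_k·r_k inherits s_{k+1} = s_{k-1} − q_k·s_k, t_{k+1} = t_{k-1} − q_k·t_k, so r_k = a·s_k + b·t_k at every step:
  q = 2: r = 133, s = 1 − 2·0 = 1, t = 0 − 2·1 = -2  (check: 509·1 + 188·(-2) = 133)
  q = 1: r = 55, s = 0 − 1·1 = -1, t = 1 − 1·(-2) = 3  (check: 509·(-1) + 188·3 = 55)
  q = 2: r = 23, s = 1 − 2·(-1) = 3, t = -2 − 2·3 = -8  (check: 509·3 + 188·(-8) = 23)
  q = 2: r = 9, s = -1 − 2·3 = -7, t = 3 − 2·(-8) = 19  (check: 509·(-7) + 188·19 = 9)
  q = 2: r = 5, s = 3 − 2·(-7) = 17, t = -8 − 2·19 = -46  (check: 509·17 + 188·(-46) = 5)
  q = 1: r = 4, s = -7 − 1·17 = -24, t = 19 − 1·(-46) = 65  (check: 509·(-24) + 188·65 = 4)
  q = 1: r = 1, s = 17 − 1·(-24) = 41, t = -46 − 1·65 = -111  (check: 509·41 + 188·(-111) = 1)
The row with r = 1 (the gcd) gives the Bezout coefficients s = 41, t = -111.
Result: 509 · (41) + 188 · (-111) = 1.

gcd(509, 188) = 1; s = 41, t = -111 (check: 509·41 + 188·(-111) = 1).


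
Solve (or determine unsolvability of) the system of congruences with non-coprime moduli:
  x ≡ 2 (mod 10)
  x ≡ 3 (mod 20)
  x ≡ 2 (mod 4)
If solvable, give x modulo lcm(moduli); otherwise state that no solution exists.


Moduli 10, 20, 4 are not pairwise coprime, so CRT works modulo lcm(m_i) when all pairwise compatibility conditions hold.
Pairwise compatibility: gcd(m_i, m_j) must divide a_i - a_j for every pair.
Merge one congruence at a time:
  Start: x ≡ 2 (mod 10).
  Combine with x ≡ 3 (mod 20): gcd(10, 20) = 10, and 3 - 2 = 1 is NOT divisible by 10.
    ⇒ system is inconsistent (no integer solution).

No solution (the system is inconsistent).


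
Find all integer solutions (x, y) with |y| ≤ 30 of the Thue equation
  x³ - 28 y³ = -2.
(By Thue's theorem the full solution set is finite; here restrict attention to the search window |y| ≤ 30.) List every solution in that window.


The equation is x³ - 28y³ = -2. For fixed y, x³ = 28·y³ − 2, so a solution requires the RHS to be a perfect cube.
Strategy: iterate y from -30 to 30, compute RHS = 28·y³ − 2, and check whether it is a (positive or negative) perfect cube.
Check small values of y:
  y = 0: RHS = -2 is not a perfect cube.
  y = 1: RHS = 26 is not a perfect cube.
  y = -1: RHS = -30 is not a perfect cube.
  y = 2: RHS = 222 is not a perfect cube.
  y = -2: RHS = -226 is not a perfect cube.
  y = 3: RHS = 754 is not a perfect cube.
  y = -3: RHS = -758 is not a perfect cube.
Continuing the search up to |y| = 30 finds no solutions either.
No (x, y) in the scanned range satisfies the equation.

No integer solutions with |y| ≤ 30.


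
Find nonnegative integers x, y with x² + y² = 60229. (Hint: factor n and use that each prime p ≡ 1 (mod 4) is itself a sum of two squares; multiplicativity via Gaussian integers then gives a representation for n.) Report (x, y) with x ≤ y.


Step 1: Factor n = 60229 = 13 · 41 · 113.
Step 2: Check the mod-4 condition on each prime factor: 13 ≡ 1 (mod 4), exponent 1; 41 ≡ 1 (mod 4), exponent 1; 113 ≡ 1 (mod 4), exponent 1.
All primes ≡ 3 (mod 4) appear to even exponent (or don't appear), so by the two-squares theorem n IS expressible as a sum of two squares.
Step 3: Build a representation. Here n = 13 · 41 · 113 is a product of primes ≡ 1 (mod 4). Each prime p ≡ 1 (mod 4) is itself a sum of two squares; find a² by testing p − a² for a perfect square:
  13: 13 − 1² = 12, 13 − 2² = 9 = 3² ⇒ 13 = 2² + 3².
  41: 41 − 1² = 40, 41 − 2² = 37, 41 − 3² = 32, 41 − 4² = 25 = 5² ⇒ 41 = 4² + 5².
  113: 113 − 1² = 112, 113 − 2² = 109, 113 − 3² = 104, 113 − 4² = 97, 113 − 5² = 88, 113 − 6² = 77, 113 − 7² = 64 = 8² ⇒ 113 = 7² + 8².
  Combine using the Brahmagupta–Fibonacci identity (a² + b²)(c² + d²) = (ac − bd)² + (ad + bc)² = (ac + bd)² + (ad − bc)²:
  13 · 41 = 533: from (2² + 3²)(4² + 5²), take (2·4 − 3·5, 2·5 + 3·4) = (8 − 15, 10 + 12) = (-7, 22); dropping signs (only squares matter) gives (7, 22); check 7² + 22² = 49 + 484 = 533 ✓.
  533 · 113 = 60229: from (7² + 22²)(7² + 8²), take (7·7 − 22·8, 7·8 + 22·7) = (49 − 176, 56 + 154) = (-127, 210); dropping signs (only squares matter) gives (127, 210); check 127² + 210² = 16129 + 44100 = 60229 ✓.
Step 4: Order so x ≤ y and verify: 127² + 210² = 16129 + 44100 = 60229 = n. ✓

n = 60229 = 127² + 210² (one valid representation with x ≤ y).


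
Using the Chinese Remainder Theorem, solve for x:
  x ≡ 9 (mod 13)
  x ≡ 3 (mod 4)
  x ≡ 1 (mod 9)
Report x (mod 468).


Moduli 13, 4, 9 are pairwise coprime; by CRT there is a unique solution modulo M = 13 · 4 · 9 = 468.
Solve pairwise, accumulating the modulus:
  Start with x ≡ 9 (mod 13).
  Combine with x ≡ 3 (mod 4): since gcd(13, 4) = 1, we get a unique residue mod 52.
    Write x = 9 + 13·t and substitute into x ≡ 3 (mod 4): 13·t ≡ 3 − 9 = -6 (mod 4).
    Reduce coefficients mod 4: 1·t ≡ 2 (mod 4).
    So t ≡ 2 (mod 4).
    Then x = 9 + 13·2 = 35, valid modulo lcm(13, 4) = 52: x ≡ 35 (mod 52).
  Combine with x ≡ 1 (mod 9): since gcd(52, 9) = 1, we get a unique residue mod 468.
    Write x = 35 + 52·t and substitute into x ≡ 1 (mod 9): 52·t ≡ 1 − 35 = -34 (mod 9).
    Reduce coefficients mod 9: 7·t ≡ 2 (mod 9).
    The inverse of 7 mod 9 is 4 (since 7·4 = 28 = 3·9 + 1), so t ≡ 4·2 = 8 ≡ 8 (mod 9).
    Then x = 35 + 52·8 = 451, valid modulo lcm(52, 9) = 468: x ≡ 451 (mod 468).
Verify: 451 mod 13 = 9 ✓, 451 mod 4 = 3 ✓, 451 mod 9 = 1 ✓.

x ≡ 451 (mod 468).


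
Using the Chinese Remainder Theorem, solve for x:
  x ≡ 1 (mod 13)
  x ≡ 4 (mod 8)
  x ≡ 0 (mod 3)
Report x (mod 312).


Moduli 13, 8, 3 are pairwise coprime; by CRT there is a unique solution modulo M = 13 · 8 · 3 = 312.
Solve pairwise, accumulating the modulus:
  Start with x ≡ 1 (mod 13).
  Combine with x ≡ 4 (mod 8): since gcd(13, 8) = 1, we get a unique residue mod 104.
    Write x = 1 + 13·t and substitute into x ≡ 4 (mod 8): 13·t ≡ 4 − 1 = 3 (mod 8).
    Reduce coefficients mod 8: 5·t ≡ 3 (mod 8).
    The inverse of 5 mod 8 is 5 (since 5·5 = 25 = 3·8 + 1), so t ≡ 5·3 = 15 ≡ 7 (mod 8).
    Then x = 1 + 13·7 = 92, valid modulo lcm(13, 8) = 104: x ≡ 92 (mod 104).
  Combine with x ≡ 0 (mod 3): since gcd(104, 3) = 1, we get a unique residue mod 312.
    Write x = 92 + 104·t and substitute into x ≡ 0 (mod 3): 104·t ≡ 0 − 92 = -92 (mod 3).
    Reduce coefficients mod 3: 2·t ≡ 1 (mod 3).
    The inverse of 2 mod 3 is 2 (since 2·2 = 4 = 1·3 + 1), so t ≡ 2·1 = 2 ≡ 2 (mod 3).
    Then x = 92 + 104·2 = 300, valid modulo lcm(104, 3) = 312: x ≡ 300 (mod 312).
Verify: 300 mod 13 = 1 ✓, 300 mod 8 = 4 ✓, 300 mod 3 = 0 ✓.

x ≡ 300 (mod 312).


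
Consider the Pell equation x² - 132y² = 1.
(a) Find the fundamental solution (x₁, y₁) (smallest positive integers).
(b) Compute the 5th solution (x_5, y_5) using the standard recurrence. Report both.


Step 1: Find the fundamental solution (x₁, y₁) of x² - 132y² = 1.
  Expand √132 as a continued fraction. a₀ = ⌊√132⌋ = 11; iterate m_{k+1} = d_k·a_k − m_k, d_{k+1} = (132 − m_{k+1}²)/d_k, a_{k+1} = ⌊(a₀ + m_{k+1})/d_{k+1}⌋ (starting m₀ = 0, d₀ = 1), with convergents p_k = a_k·p_{k-1} + p_{k-2}, q_k = a_k·q_{k-1} + q_{k-2} (p₋₁ = 1, q₋₁ = 0):
  k = 0: a₀ = 11; p₀/q₀ = 11/1; p₀² − 132·q₀² = 121 − 132 = -11.
  k = 1: m = 11, d = 11, a = ⌊(11 + 11)/11⌋ = 2; p/q = (2·11 + 1)/(2·1 + 0) = 23/2; p² − 132·q² = 529 − 528 = 1.
  The first convergent with p² − 132·q² = 1 gives the fundamental solution (x₁, y₁) = (23, 2).
Step 2: Apply the recurrence (x_{n+1}, y_{n+1}) = (x₁x_n + 132y₁y_n, x₁y_n + y₁x_n) repeatedly.
  From (x_1, y_1) = (23, 2): x_2 = 23·23 + 132·2·2 = 1057; y_2 = 23·2 + 2·23 = 92.
  From (x_2, y_2) = (1057, 92): x_3 = 23·1057 + 132·2·92 = 48599; y_3 = 23·92 + 2·1057 = 4230.
  From (x_3, y_3) = (48599, 4230): x_4 = 23·48599 + 132·2·4230 = 2234497; y_4 = 23·4230 + 2·48599 = 194488.
  From (x_4, y_4) = (2234497, 194488): x_5 = 23·2234497 + 132·2·194488 = 102738263; y_5 = 23·194488 + 2·2234497 = 8942218.
Step 3: Verify x_5² - 132·y_5² = 10555150684257169 - 10555150684257168 = 1 (should be 1). ✓

(x_1, y_1) = (23, 2); (x_5, y_5) = (102738263, 8942218).


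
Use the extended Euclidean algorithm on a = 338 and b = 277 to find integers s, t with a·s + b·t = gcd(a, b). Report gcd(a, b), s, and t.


Euclidean algorithm on (338, 277) — divide until remainder is 0:
  338 = 1 · 277 + 61
  277 = 4 · 61 + 33
  61 = 1 · 33 + 28
  33 = 1 · 28 + 5
  28 = 5 · 5 + 3
  5 = 1 · 3 + 2
  3 = 1 · 2 + 1
  2 = 2 · 1 + 0
gcd(338, 277) = 1.
Track Bezout coefficients alongside the remainders: start with r₀ = 338 = a·1 + b·0 (s = 1, t = 0) and r₁ = 277 = a·0 + b·1 (s = 0, t = 1); each new remainder r_{k+1} = r_{k-1} − q_k·r_k inherits s_{k+1} = s_{k-1} − q_k·s_k, t_{k+1} = t_{k-1} − q_k·t_k, so r_k = a·s_k + b·t_k at every step:
  q = 1: r = 61, s = 1 − 1·0 = 1, t = 0 − 1·1 = -1  (check: 338·1 + 277·(-1) = 61)
  q = 4: r = 33, s = 0 − 4·1 = -4, t = 1 − 4·(-1) = 5  (check: 338·(-4) + 277·5 = 33)
  q = 1: r = 28, s = 1 − 1·(-4) = 5, t = -1 − 1·5 = -6  (check: 338·5 + 277·(-6) = 28)
  q = 1: r = 5, s = -4 − 1·5 = -9, t = 5 − 1·(-6) = 11  (check: 338·(-9) + 277·11 = 5)
  q = 5: r = 3, s = 5 − 5·(-9) = 50, t = -6 − 5·11 = -61  (check: 338·50 + 277·(-61) = 3)
  q = 1: r = 2, s = -9 − 1·50 = -59, t = 11 − 1·(-61) = 72  (check: 338·(-59) + 277·72 = 2)
  q = 1: r = 1, s = 50 − 1·(-59) = 109, t = -61 − 1·72 = -133  (check: 338·109 + 277·(-133) = 1)
The row with r = 1 (the gcd) gives the Bezout coefficients s = 109, t = -133.
Result: 338 · (109) + 277 · (-133) = 1.

gcd(338, 277) = 1; s = 109, t = -133 (check: 338·109 + 277·(-133) = 1).


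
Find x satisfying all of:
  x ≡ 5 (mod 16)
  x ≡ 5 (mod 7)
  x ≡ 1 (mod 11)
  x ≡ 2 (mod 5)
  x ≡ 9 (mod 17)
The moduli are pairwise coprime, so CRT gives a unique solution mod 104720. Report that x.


Product of moduli M = 16 · 7 · 11 · 5 · 17 = 104720.
Merge one congruence at a time:
  Start: x ≡ 5 (mod 16).
  Combine with x ≡ 5 (mod 7); new modulus lcm = 112.
    Write x = 5 + 16·t and substitute into x ≡ 5 (mod 7): 16·t ≡ 5 − 5 = 0 (mod 7).
    Reduce coefficients mod 7: 2·t ≡ 0 (mod 7).
    The inverse of 2 mod 7 is 4 (since 2·4 = 8 = 1·7 + 1), so t ≡ 4·0 = 0 ≡ 0 (mod 7).
    Then x = 5 + 16·0 = 5, valid modulo lcm(16, 7) = 112: x ≡ 5 (mod 112).
  Combine with x ≡ 1 (mod 11); new modulus lcm = 1232.
    Write x = 5 + 112·t and substitute into x ≡ 1 (mod 11): 112·t ≡ 1 − 5 = -4 (mod 11).
    Reduce coefficients mod 11: 2·t ≡ 7 (mod 11).
    The inverse of 2 mod 11 is 6 (since 2·6 = 12 = 1·11 + 1), so t ≡ 6·7 = 42 ≡ 9 (mod 11).
    Then x = 5 + 112·9 = 1013, valid modulo lcm(112, 11) = 1232: x ≡ 1013 (mod 1232).
  Combine with x ≡ 2 (mod 5); new modulus lcm = 6160.
    Write x = 1013 + 1232·t and substitute into x ≡ 2 (mod 5): 1232·t ≡ 2 − 1013 = -1011 (mod 5).
    Reduce coefficients mod 5: 2·t ≡ 4 (mod 5).
    The inverse of 2 mod 5 is 3 (since 2·3 = 6 = 1·5 + 1), so t ≡ 3·4 = 12 ≡ 2 (mod 5).
    Then x = 1013 + 1232·2 = 3477, valid modulo lcm(1232, 5) = 6160: x ≡ 3477 (mod 6160).
  Combine with x ≡ 9 (mod 17); new modulus lcm = 104720.
    Write x = 3477 + 6160·t and substitute into x ≡ 9 (mod 17): 6160·t ≡ 9 − 3477 = -3468 (mod 17).
    Reduce coefficients mod 17: 6·t ≡ 0 (mod 17).
    The inverse of 6 mod 17 is 3 (since 6·3 = 18 = 1·17 + 1), so t ≡ 3·0 = 0 ≡ 0 (mod 17).
    Then x = 3477 + 6160·0 = 3477, valid modulo lcm(6160, 17) = 104720: x ≡ 3477 (mod 104720).
Verify against each original: 3477 mod 16 = 5, 3477 mod 7 = 5, 3477 mod 11 = 1, 3477 mod 5 = 2, 3477 mod 17 = 9.

x ≡ 3477 (mod 104720).


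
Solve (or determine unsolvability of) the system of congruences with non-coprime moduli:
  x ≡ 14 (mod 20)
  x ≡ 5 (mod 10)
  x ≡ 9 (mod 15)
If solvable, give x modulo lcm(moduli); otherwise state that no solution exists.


Moduli 20, 10, 15 are not pairwise coprime, so CRT works modulo lcm(m_i) when all pairwise compatibility conditions hold.
Pairwise compatibility: gcd(m_i, m_j) must divide a_i - a_j for every pair.
Merge one congruence at a time:
  Start: x ≡ 14 (mod 20).
  Combine with x ≡ 5 (mod 10): gcd(20, 10) = 10, and 5 - 14 = -9 is NOT divisible by 10.
    ⇒ system is inconsistent (no integer solution).

No solution (the system is inconsistent).


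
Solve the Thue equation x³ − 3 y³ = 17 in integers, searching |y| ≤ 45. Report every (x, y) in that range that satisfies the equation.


The equation is x³ - 3y³ = 17. For fixed y, x³ = 3·y³ + 17, so a solution requires the RHS to be a perfect cube.
Strategy: iterate y from -45 to 45, compute RHS = 3·y³ + 17, and check whether it is a (positive or negative) perfect cube.
Check small values of y:
  y = 0: RHS = 17 is not a perfect cube.
  y = 1: RHS = 20 is not a perfect cube.
  y = -1: RHS = 14 is not a perfect cube.
  y = 2: RHS = 41 is not a perfect cube.
  y = -2: RHS = -7 is not a perfect cube.
  y = 3: RHS = 98 is not a perfect cube.
  y = -3: RHS = -64 = (-4)³ ⇒ x = -4 works.
Continuing the search up to |y| = 45 finds no further solutions beyond those listed.
Collected solutions: (-4, -3).

Solutions (with |y| ≤ 45): (-4, -3).


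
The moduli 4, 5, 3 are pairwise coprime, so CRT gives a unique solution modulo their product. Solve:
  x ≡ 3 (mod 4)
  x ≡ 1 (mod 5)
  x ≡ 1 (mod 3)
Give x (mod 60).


Moduli 4, 5, 3 are pairwise coprime; by CRT there is a unique solution modulo M = 4 · 5 · 3 = 60.
Solve pairwise, accumulating the modulus:
  Start with x ≡ 3 (mod 4).
  Combine with x ≡ 1 (mod 5): since gcd(4, 5) = 1, we get a unique residue mod 20.
    Write x = 3 + 4·t and substitute into x ≡ 1 (mod 5): 4·t ≡ 1 − 3 = -2 (mod 5).
    Reduce coefficients mod 5: 4·t ≡ 3 (mod 5).
    The inverse of 4 mod 5 is 4 (since 4·4 = 16 = 3·5 + 1), so t ≡ 4·3 = 12 ≡ 2 (mod 5).
    Then x = 3 + 4·2 = 11, valid modulo lcm(4, 5) = 20: x ≡ 11 (mod 20).
  Combine with x ≡ 1 (mod 3): since gcd(20, 3) = 1, we get a unique residue mod 60.
    Write x = 11 + 20·t and substitute into x ≡ 1 (mod 3): 20·t ≡ 1 − 11 = -10 (mod 3).
    Reduce coefficients mod 3: 2·t ≡ 2 (mod 3).
    The inverse of 2 mod 3 is 2 (since 2·2 = 4 = 1·3 + 1), so t ≡ 2·2 = 4 ≡ 1 (mod 3).
    Then x = 11 + 20·1 = 31, valid modulo lcm(20, 3) = 60: x ≡ 31 (mod 60).
Verify: 31 mod 4 = 3 ✓, 31 mod 5 = 1 ✓, 31 mod 3 = 1 ✓.

x ≡ 31 (mod 60).


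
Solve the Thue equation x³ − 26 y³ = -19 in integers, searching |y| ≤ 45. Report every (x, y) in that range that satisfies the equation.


The equation is x³ - 26y³ = -19. For fixed y, x³ = 26·y³ − 19, so a solution requires the RHS to be a perfect cube.
Strategy: iterate y from -45 to 45, compute RHS = 26·y³ − 19, and check whether it is a (positive or negative) perfect cube.
Check small values of y:
  y = 0: RHS = -19 is not a perfect cube.
  y = 1: RHS = 7 is not a perfect cube.
  y = -1: RHS = -45 is not a perfect cube.
  y = 2: RHS = 189 is not a perfect cube.
  y = -2: RHS = -227 is not a perfect cube.
  y = 3: RHS = 683 is not a perfect cube.
  y = -3: RHS = -721 is not a perfect cube.
Continuing the search up to |y| = 45 finds no solutions either.
No (x, y) in the scanned range satisfies the equation.

No integer solutions with |y| ≤ 45.


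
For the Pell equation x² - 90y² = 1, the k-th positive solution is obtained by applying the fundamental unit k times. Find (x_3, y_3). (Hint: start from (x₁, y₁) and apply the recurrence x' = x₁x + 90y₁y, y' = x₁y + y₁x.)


Step 1: Find the fundamental solution (x₁, y₁) of x² - 90y² = 1.
  Expand √90 as a continued fraction. a₀ = ⌊√90⌋ = 9; iterate m_{k+1} = d_k·a_k − m_k, d_{k+1} = (90 − m_{k+1}²)/d_k, a_{k+1} = ⌊(a₀ + m_{k+1})/d_{k+1}⌋ (starting m₀ = 0, d₀ = 1), with convergents p_k = a_k·p_{k-1} + p_{k-2}, q_k = a_k·q_{k-1} + q_{k-2} (p₋₁ = 1, q₋₁ = 0):
  k = 0: a₀ = 9; p₀/q₀ = 9/1; p₀² − 90·q₀² = 81 − 90 = -9.
  k = 1: m = 9, d = 9, a = ⌊(9 + 9)/9⌋ = 2; p/q = (2·9 + 1)/(2·1 + 0) = 19/2; p² − 90·q² = 361 − 360 = 1.
  The first convergent with p² − 90·q² = 1 gives the fundamental solution (x₁, y₁) = (19, 2).
Step 2: Apply the recurrence (x_{n+1}, y_{n+1}) = (x₁x_n + 90y₁y_n, x₁y_n + y₁x_n) repeatedly.
  From (x_1, y_1) = (19, 2): x_2 = 19·19 + 90·2·2 = 721; y_2 = 19·2 + 2·19 = 76.
  From (x_2, y_2) = (721, 76): x_3 = 19·721 + 90·2·76 = 27379; y_3 = 19·76 + 2·721 = 2886.
Step 3: Verify x_3² - 90·y_3² = 749609641 - 749609640 = 1 (should be 1). ✓

(x_1, y_1) = (19, 2); (x_3, y_3) = (27379, 2886).


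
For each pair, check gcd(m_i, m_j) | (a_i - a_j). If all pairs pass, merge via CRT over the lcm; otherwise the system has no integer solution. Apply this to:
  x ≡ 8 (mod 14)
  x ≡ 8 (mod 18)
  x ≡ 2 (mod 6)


Moduli 14, 18, 6 are not pairwise coprime, so CRT works modulo lcm(m_i) when all pairwise compatibility conditions hold.
Pairwise compatibility: gcd(m_i, m_j) must divide a_i - a_j for every pair.
Merge one congruence at a time:
  Start: x ≡ 8 (mod 14).
  Combine with x ≡ 8 (mod 18): gcd(14, 18) = 2; 8 - 8 = 0, which IS divisible by 2, so compatible.
    Write x = 8 + 14·t and substitute into x ≡ 8 (mod 18): 14·t ≡ 8 − 8 = 0 (mod 18).
    Divide the congruence (and modulus) by g = 2: 7·t ≡ 0 (mod 9).
    The inverse of 7 mod 9 is 4 (since 7·4 = 28 = 3·9 + 1), so t ≡ 4·0 = 0 ≡ 0 (mod 9).
    Then x = 8 + 14·0 = 8, valid modulo lcm(14, 18) = 126: x ≡ 8 (mod 126).
  Combine with x ≡ 2 (mod 6): gcd(126, 6) = 6; 2 - 8 = -6, which IS divisible by 6, so compatible.
    Write x = 8 + 126·t and substitute into x ≡ 2 (mod 6): 126·t ≡ 2 − 8 = -6 (mod 6).
    Divide the congruence (and modulus) by g = 6: 21·t ≡ -1 (mod 1).
    Modulo 1 every t works; take t = 0.
    Then x = 8 + 126·0 = 8, valid modulo lcm(126, 6) = 126: x ≡ 8 (mod 126).
Verify: 8 mod 14 = 8, 8 mod 18 = 8, 8 mod 6 = 2.

x ≡ 8 (mod 126).


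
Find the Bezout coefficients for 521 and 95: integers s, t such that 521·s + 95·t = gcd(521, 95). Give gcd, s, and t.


Euclidean algorithm on (521, 95) — divide until remainder is 0:
  521 = 5 · 95 + 46
  95 = 2 · 46 + 3
  46 = 15 · 3 + 1
  3 = 3 · 1 + 0
gcd(521, 95) = 1.
Track Bezout coefficients alongside the remainders: start with r₀ = 521 = a·1 + b·0 (s = 1, t = 0) and r₁ = 95 = a·0 + b·1 (s = 0, t = 1); each new remainder r_{k+1} = r_{k-1} − q_k·r_k inherits s_{k+1} = s_{k-1} − q_k·s_k, t_{k+1} = t_{k-1} − q_k·t_k, so r_k = a·s_k + b·t_k at every step:
  q = 5: r = 46, s = 1 − 5·0 = 1, t = 0 − 5·1 = -5  (check: 521·1 + 95·(-5) = 46)
  q = 2: r = 3, s = 0 − 2·1 = -2, t = 1 − 2·(-5) = 11  (check: 521·(-2) + 95·11 = 3)
  q = 15: r = 1, s = 1 − 15·(-2) = 31, t = -5 − 15·11 = -170  (check: 521·31 + 95·(-170) = 1)
The row with r = 1 (the gcd) gives the Bezout coefficients s = 31, t = -170.
Result: 521 · (31) + 95 · (-170) = 1.

gcd(521, 95) = 1; s = 31, t = -170 (check: 521·31 + 95·(-170) = 1).


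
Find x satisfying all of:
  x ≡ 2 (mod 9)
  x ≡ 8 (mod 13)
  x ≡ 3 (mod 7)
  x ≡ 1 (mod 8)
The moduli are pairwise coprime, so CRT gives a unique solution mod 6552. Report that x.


Product of moduli M = 9 · 13 · 7 · 8 = 6552.
Merge one congruence at a time:
  Start: x ≡ 2 (mod 9).
  Combine with x ≡ 8 (mod 13); new modulus lcm = 117.
    Write x = 2 + 9·t and substitute into x ≡ 8 (mod 13): 9·t ≡ 8 − 2 = 6 (mod 13).
    The inverse of 9 mod 13 is 3 (since 9·3 = 27 = 2·13 + 1), so t ≡ 3·6 = 18 ≡ 5 (mod 13).
    Then x = 2 + 9·5 = 47, valid modulo lcm(9, 13) = 117: x ≡ 47 (mod 117).
  Combine with x ≡ 3 (mod 7); new modulus lcm = 819.
    Write x = 47 + 117·t and substitute into x ≡ 3 (mod 7): 117·t ≡ 3 − 47 = -44 (mod 7).
    Reduce coefficients mod 7: 5·t ≡ 5 (mod 7).
    The inverse of 5 mod 7 is 3 (since 5·3 = 15 = 2·7 + 1), so t ≡ 3·5 = 15 ≡ 1 (mod 7).
    Then x = 47 + 117·1 = 164, valid modulo lcm(117, 7) = 819: x ≡ 164 (mod 819).
  Combine with x ≡ 1 (mod 8); new modulus lcm = 6552.
    Write x = 164 + 819·t and substitute into x ≡ 1 (mod 8): 819·t ≡ 1 − 164 = -163 (mod 8).
    Reduce coefficients mod 8: 3·t ≡ 5 (mod 8).
    The inverse of 3 mod 8 is 3 (since 3·3 = 9 = 1·8 + 1), so t ≡ 3·5 = 15 ≡ 7 (mod 8).
    Then x = 164 + 819·7 = 5897, valid modulo lcm(819, 8) = 6552: x ≡ 5897 (mod 6552).
Verify against each original: 5897 mod 9 = 2, 5897 mod 13 = 8, 5897 mod 7 = 3, 5897 mod 8 = 1.

x ≡ 5897 (mod 6552).


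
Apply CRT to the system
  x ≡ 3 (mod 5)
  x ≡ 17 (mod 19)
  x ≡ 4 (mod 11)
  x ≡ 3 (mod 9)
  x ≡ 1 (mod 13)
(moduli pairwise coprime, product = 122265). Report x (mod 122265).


Product of moduli M = 5 · 19 · 11 · 9 · 13 = 122265.
Merge one congruence at a time:
  Start: x ≡ 3 (mod 5).
  Combine with x ≡ 17 (mod 19); new modulus lcm = 95.
    Write x = 3 + 5·t and substitute into x ≡ 17 (mod 19): 5·t ≡ 17 − 3 = 14 (mod 19).
    The inverse of 5 mod 19 is 4 (since 5·4 = 20 = 1·19 + 1), so t ≡ 4·14 = 56 ≡ 18 (mod 19).
    Then x = 3 + 5·18 = 93, valid modulo lcm(5, 19) = 95: x ≡ 93 (mod 95).
  Combine with x ≡ 4 (mod 11); new modulus lcm = 1045.
    Write x = 93 + 95·t and substitute into x ≡ 4 (mod 11): 95·t ≡ 4 − 93 = -89 (mod 11).
    Reduce coefficients mod 11: 7·t ≡ 10 (mod 11).
    The inverse of 7 mod 11 is 8 (since 7·8 = 56 = 5·11 + 1), so t ≡ 8·10 = 80 ≡ 3 (mod 11).
    Then x = 93 + 95·3 = 378, valid modulo lcm(95, 11) = 1045: x ≡ 378 (mod 1045).
  Combine with x ≡ 3 (mod 9); new modulus lcm = 9405.
    Write x = 378 + 1045·t and substitute into x ≡ 3 (mod 9): 1045·t ≡ 3 − 378 = -375 (mod 9).
    Reduce coefficients mod 9: 1·t ≡ 3 (mod 9).
    So t ≡ 3 (mod 9).
    Then x = 378 + 1045·3 = 3513, valid modulo lcm(1045, 9) = 9405: x ≡ 3513 (mod 9405).
  Combine with x ≡ 1 (mod 13); new modulus lcm = 122265.
    Write x = 3513 + 9405·t and substitute into x ≡ 1 (mod 13): 9405·t ≡ 1 − 3513 = -3512 (mod 13).
    Reduce coefficients mod 13: 6·t ≡ 11 (mod 13).
    The inverse of 6 mod 13 is 11 (since 6·11 = 66 = 5·13 + 1), so t ≡ 11·11 = 121 ≡ 4 (mod 13).
    Then x = 3513 + 9405·4 = 41133, valid modulo lcm(9405, 13) = 122265: x ≡ 41133 (mod 122265).
Verify against each original: 41133 mod 5 = 3, 41133 mod 19 = 17, 41133 mod 11 = 4, 41133 mod 9 = 3, 41133 mod 13 = 1.

x ≡ 41133 (mod 122265).


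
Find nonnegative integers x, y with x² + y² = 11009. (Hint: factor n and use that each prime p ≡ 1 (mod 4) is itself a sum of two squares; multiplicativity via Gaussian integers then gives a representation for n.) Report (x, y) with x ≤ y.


Step 1: Factor n = 11009 = 101 · 109.
Step 2: Check the mod-4 condition on each prime factor: 101 ≡ 1 (mod 4), exponent 1; 109 ≡ 1 (mod 4), exponent 1.
All primes ≡ 3 (mod 4) appear to even exponent (or don't appear), so by the two-squares theorem n IS expressible as a sum of two squares.
Step 3: Build a representation. Here n = 101 · 109 is a product of primes ≡ 1 (mod 4). Each prime p ≡ 1 (mod 4) is itself a sum of two squares; find a² by testing p − a² for a perfect square:
  101: 101 − 1² = 100 = 10² ⇒ 101 = 1² + 10².
  109: 109 − 1² = 108, 109 − 2² = 105, 109 − 3² = 100 = 10² ⇒ 109 = 3² + 10².
  Combine using the Brahmagupta–Fibonacci identity (a² + b²)(c² + d²) = (ac − bd)² + (ad + bc)² = (ac + bd)² + (ad − bc)²:
  101 · 109 = 11009: from (1² + 10²)(3² + 10²), take (1·3 − 10·10, 1·10 + 10·3) = (3 − 100, 10 + 30) = (-97, 40); dropping signs (only squares matter) gives (97, 40); check 97² + 40² = 9409 + 1600 = 11009 ✓.
Step 4: Order so x ≤ y and verify: 40² + 97² = 1600 + 9409 = 11009 = n. ✓

n = 11009 = 40² + 97² (one valid representation with x ≤ y).


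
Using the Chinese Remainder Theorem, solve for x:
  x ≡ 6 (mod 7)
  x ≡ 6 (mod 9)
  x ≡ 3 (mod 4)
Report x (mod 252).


Moduli 7, 9, 4 are pairwise coprime; by CRT there is a unique solution modulo M = 7 · 9 · 4 = 252.
Solve pairwise, accumulating the modulus:
  Start with x ≡ 6 (mod 7).
  Combine with x ≡ 6 (mod 9): since gcd(7, 9) = 1, we get a unique residue mod 63.
    Write x = 6 + 7·t and substitute into x ≡ 6 (mod 9): 7·t ≡ 6 − 6 = 0 (mod 9).
    The inverse of 7 mod 9 is 4 (since 7·4 = 28 = 3·9 + 1), so t ≡ 4·0 = 0 ≡ 0 (mod 9).
    Then x = 6 + 7·0 = 6, valid modulo lcm(7, 9) = 63: x ≡ 6 (mod 63).
  Combine with x ≡ 3 (mod 4): since gcd(63, 4) = 1, we get a unique residue mod 252.
    Write x = 6 + 63·t and substitute into x ≡ 3 (mod 4): 63·t ≡ 3 − 6 = -3 (mod 4).
    Reduce coefficients mod 4: 3·t ≡ 1 (mod 4).
    The inverse of 3 mod 4 is 3 (since 3·3 = 9 = 2·4 + 1), so t ≡ 3·1 = 3 ≡ 3 (mod 4).
    Then x = 6 + 63·3 = 195, valid modulo lcm(63, 4) = 252: x ≡ 195 (mod 252).
Verify: 195 mod 7 = 6 ✓, 195 mod 9 = 6 ✓, 195 mod 4 = 3 ✓.

x ≡ 195 (mod 252).


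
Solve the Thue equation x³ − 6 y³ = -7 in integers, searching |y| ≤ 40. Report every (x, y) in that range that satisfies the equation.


The equation is x³ - 6y³ = -7. For fixed y, x³ = 6·y³ − 7, so a solution requires the RHS to be a perfect cube.
Strategy: iterate y from -40 to 40, compute RHS = 6·y³ − 7, and check whether it is a (positive or negative) perfect cube.
Check small values of y:
  y = 0: RHS = -7 is not a perfect cube.
  y = 1: RHS = -1 = (-1)³ ⇒ x = -1 works.
  y = -1: RHS = -13 is not a perfect cube.
  y = 2: RHS = 41 is not a perfect cube.
  y = -2: RHS = -55 is not a perfect cube.
  y = 3: RHS = 155 is not a perfect cube.
  y = -3: RHS = -169 is not a perfect cube.
Continuing the search up to |y| = 40 finds no further solutions beyond those listed.
Collected solutions: (-1, 1).

Solutions (with |y| ≤ 40): (-1, 1).


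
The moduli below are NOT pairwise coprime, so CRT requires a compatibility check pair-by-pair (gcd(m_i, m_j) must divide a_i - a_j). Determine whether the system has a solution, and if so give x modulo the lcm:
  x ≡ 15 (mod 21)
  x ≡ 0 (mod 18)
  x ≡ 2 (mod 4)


Moduli 21, 18, 4 are not pairwise coprime, so CRT works modulo lcm(m_i) when all pairwise compatibility conditions hold.
Pairwise compatibility: gcd(m_i, m_j) must divide a_i - a_j for every pair.
Merge one congruence at a time:
  Start: x ≡ 15 (mod 21).
  Combine with x ≡ 0 (mod 18): gcd(21, 18) = 3; 0 - 15 = -15, which IS divisible by 3, so compatible.
    Write x = 15 + 21·t and substitute into x ≡ 0 (mod 18): 21·t ≡ 0 − 15 = -15 (mod 18).
    Divide the congruence (and modulus) by g = 3: 7·t ≡ -5 (mod 6).
    Reduce coefficients mod 6: 1·t ≡ 1 (mod 6).
    So t ≡ 1 (mod 6).
    Then x = 15 + 21·1 = 36, valid modulo lcm(21, 18) = 126: x ≡ 36 (mod 126).
  Combine with x ≡ 2 (mod 4): gcd(126, 4) = 2; 2 - 36 = -34, which IS divisible by 2, so compatible.
    Write x = 36 + 126·t and substitute into x ≡ 2 (mod 4): 126·t ≡ 2 − 36 = -34 (mod 4).
    Divide the congruence (and modulus) by g = 2: 63·t ≡ -17 (mod 2).
    Reduce coefficients mod 2: 1·t ≡ 1 (mod 2).
    So t ≡ 1 (mod 2).
    Then x = 36 + 126·1 = 162, valid modulo lcm(126, 4) = 252: x ≡ 162 (mod 252).
Verify: 162 mod 21 = 15, 162 mod 18 = 0, 162 mod 4 = 2.

x ≡ 162 (mod 252).


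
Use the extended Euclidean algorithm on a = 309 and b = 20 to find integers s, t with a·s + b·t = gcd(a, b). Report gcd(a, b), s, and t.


Euclidean algorithm on (309, 20) — divide until remainder is 0:
  309 = 15 · 20 + 9
  20 = 2 · 9 + 2
  9 = 4 · 2 + 1
  2 = 2 · 1 + 0
gcd(309, 20) = 1.
Track Bezout coefficients alongside the remainders: start with r₀ = 309 = a·1 + b·0 (s = 1, t = 0) and r₁ = 20 = a·0 + b·1 (s = 0, t = 1); each new remainder r_{k+1} = r_{k-1} − q_k·r_k inherits s_{k+1} = s_{k-1} − q_k·s_k, t_{k+1} = t_{k-1} − q_k·t_k, so r_k = a·s_k + b·t_k at every step:
  q = 15: r = 9, s = 1 − 15·0 = 1, t = 0 − 15·1 = -15  (check: 309·1 + 20·(-15) = 9)
  q = 2: r = 2, s = 0 − 2·1 = -2, t = 1 − 2·(-15) = 31  (check: 309·(-2) + 20·31 = 2)
  q = 4: r = 1, s = 1 − 4·(-2) = 9, t = -15 − 4·31 = -139  (check: 309·9 + 20·(-139) = 1)
The row with r = 1 (the gcd) gives the Bezout coefficients s = 9, t = -139.
Result: 309 · (9) + 20 · (-139) = 1.

gcd(309, 20) = 1; s = 9, t = -139 (check: 309·9 + 20·(-139) = 1).


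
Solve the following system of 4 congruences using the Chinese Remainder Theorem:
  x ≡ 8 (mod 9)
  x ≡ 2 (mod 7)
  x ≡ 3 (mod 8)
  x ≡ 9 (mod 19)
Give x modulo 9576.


Product of moduli M = 9 · 7 · 8 · 19 = 9576.
Merge one congruence at a time:
  Start: x ≡ 8 (mod 9).
  Combine with x ≡ 2 (mod 7); new modulus lcm = 63.
    Write x = 8 + 9·t and substitute into x ≡ 2 (mod 7): 9·t ≡ 2 − 8 = -6 (mod 7).
    Reduce coefficients mod 7: 2·t ≡ 1 (mod 7).
    The inverse of 2 mod 7 is 4 (since 2·4 = 8 = 1·7 + 1), so t ≡ 4·1 = 4 ≡ 4 (mod 7).
    Then x = 8 + 9·4 = 44, valid modulo lcm(9, 7) = 63: x ≡ 44 (mod 63).
  Combine with x ≡ 3 (mod 8); new modulus lcm = 504.
    Write x = 44 + 63·t and substitute into x ≡ 3 (mod 8): 63·t ≡ 3 − 44 = -41 (mod 8).
    Reduce coefficients mod 8: 7·t ≡ 7 (mod 8).
    The inverse of 7 mod 8 is 7 (since 7·7 = 49 = 6·8 + 1), so t ≡ 7·7 = 49 ≡ 1 (mod 8).
    Then x = 44 + 63·1 = 107, valid modulo lcm(63, 8) = 504: x ≡ 107 (mod 504).
  Combine with x ≡ 9 (mod 19); new modulus lcm = 9576.
    Write x = 107 + 504·t and substitute into x ≡ 9 (mod 19): 504·t ≡ 9 − 107 = -98 (mod 19).
    Reduce coefficients mod 19: 10·t ≡ 16 (mod 19).
    The inverse of 10 mod 19 is 2 (since 10·2 = 20 = 1·19 + 1), so t ≡ 2·16 = 32 ≡ 13 (mod 19).
    Then x = 107 + 504·13 = 6659, valid modulo lcm(504, 19) = 9576: x ≡ 6659 (mod 9576).
Verify against each original: 6659 mod 9 = 8, 6659 mod 7 = 2, 6659 mod 8 = 3, 6659 mod 19 = 9.

x ≡ 6659 (mod 9576).


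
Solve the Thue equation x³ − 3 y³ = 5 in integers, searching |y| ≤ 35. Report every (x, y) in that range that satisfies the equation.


The equation is x³ - 3y³ = 5. For fixed y, x³ = 3·y³ + 5, so a solution requires the RHS to be a perfect cube.
Strategy: iterate y from -35 to 35, compute RHS = 3·y³ + 5, and check whether it is a (positive or negative) perfect cube.
Check small values of y:
  y = 0: RHS = 5 is not a perfect cube.
  y = 1: RHS = 8 = (2)³ ⇒ x = 2 works.
  y = -1: RHS = 2 is not a perfect cube.
  y = 2: RHS = 29 is not a perfect cube.
  y = -2: RHS = -19 is not a perfect cube.
  y = 3: RHS = 86 is not a perfect cube.
  y = -3: RHS = -76 is not a perfect cube.
Continuing the search up to |y| = 35 finds no further solutions beyond those listed.
Collected solutions: (2, 1).

Solutions (with |y| ≤ 35): (2, 1).


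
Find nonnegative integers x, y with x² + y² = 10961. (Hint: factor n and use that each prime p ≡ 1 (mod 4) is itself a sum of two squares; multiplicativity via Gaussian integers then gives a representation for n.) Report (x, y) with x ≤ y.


Step 1: Factor n = 10961 = 97 · 113.
Step 2: Check the mod-4 condition on each prime factor: 97 ≡ 1 (mod 4), exponent 1; 113 ≡ 1 (mod 4), exponent 1.
All primes ≡ 3 (mod 4) appear to even exponent (or don't appear), so by the two-squares theorem n IS expressible as a sum of two squares.
Step 3: Build a representation. Here n = 97 · 113 is a product of primes ≡ 1 (mod 4). Each prime p ≡ 1 (mod 4) is itself a sum of two squares; find a² by testing p − a² for a perfect square:
  97: 97 − 1² = 96, 97 − 2² = 93, 97 − 3² = 88, 97 − 4² = 81 = 9² ⇒ 97 = 4² + 9².
  113: 113 − 1² = 112, 113 − 2² = 109, 113 − 3² = 104, 113 − 4² = 97, 113 − 5² = 88, 113 − 6² = 77, 113 − 7² = 64 = 8² ⇒ 113 = 7² + 8².
  Combine using the Brahmagupta–Fibonacci identity (a² + b²)(c² + d²) = (ac − bd)² + (ad + bc)² = (ac + bd)² + (ad − bc)²:
  97 · 113 = 10961: from (4² + 9²)(7² + 8²), take (4·7 − 9·8, 4·8 + 9·7) = (28 − 72, 32 + 63) = (-44, 95); dropping signs (only squares matter) gives (44, 95); check 44² + 95² = 1936 + 9025 = 10961 ✓.
Step 4: Order so x ≤ y and verify: 44² + 95² = 1936 + 9025 = 10961 = n. ✓

n = 10961 = 44² + 95² (one valid representation with x ≤ y).


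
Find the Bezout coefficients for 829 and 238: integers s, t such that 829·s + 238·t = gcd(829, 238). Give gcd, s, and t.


Euclidean algorithm on (829, 238) — divide until remainder is 0:
  829 = 3 · 238 + 115
  238 = 2 · 115 + 8
  115 = 14 · 8 + 3
  8 = 2 · 3 + 2
  3 = 1 · 2 + 1
  2 = 2 · 1 + 0
gcd(829, 238) = 1.
Track Bezout coefficients alongside the remainders: start with r₀ = 829 = a·1 + b·0 (s = 1, t = 0) and r₁ = 238 = a·0 + b·1 (s = 0, t = 1); each new remainder r_{k+1} = r_{k-1} − q_k·r_k inherits s_{k+1} = s_{k-1} − q_k·s_k, t_{k+1} = t_{k-1} − q_k·t_k, so r_k = a·s_k + b·t_k at every step:
  q = 3: r = 115, s = 1 − 3·0 = 1, t = 0 − 3·1 = -3  (check: 829·1 + 238·(-3) = 115)
  q = 2: r = 8, s = 0 − 2·1 = -2, t = 1 − 2·(-3) = 7  (check: 829·(-2) + 238·7 = 8)
  q = 14: r = 3, s = 1 − 14·(-2) = 29, t = -3 − 14·7 = -101  (check: 829·29 + 238·(-101) = 3)
  q = 2: r = 2, s = -2 − 2·29 = -60, t = 7 − 2·(-101) = 209  (check: 829·(-60) + 238·209 = 2)
  q = 1: r = 1, s = 29 − 1·(-60) = 89, t = -101 − 1·209 = -310  (check: 829·89 + 238·(-310) = 1)
The row with r = 1 (the gcd) gives the Bezout coefficients s = 89, t = -310.
Result: 829 · (89) + 238 · (-310) = 1.

gcd(829, 238) = 1; s = 89, t = -310 (check: 829·89 + 238·(-310) = 1).


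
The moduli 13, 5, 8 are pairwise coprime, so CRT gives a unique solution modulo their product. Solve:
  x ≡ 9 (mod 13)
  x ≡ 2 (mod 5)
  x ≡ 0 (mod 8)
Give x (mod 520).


Moduli 13, 5, 8 are pairwise coprime; by CRT there is a unique solution modulo M = 13 · 5 · 8 = 520.
Solve pairwise, accumulating the modulus:
  Start with x ≡ 9 (mod 13).
  Combine with x ≡ 2 (mod 5): since gcd(13, 5) = 1, we get a unique residue mod 65.
    Write x = 9 + 13·t and substitute into x ≡ 2 (mod 5): 13·t ≡ 2 − 9 = -7 (mod 5).
    Reduce coefficients mod 5: 3·t ≡ 3 (mod 5).
    The inverse of 3 mod 5 is 2 (since 3·2 = 6 = 1·5 + 1), so t ≡ 2·3 = 6 ≡ 1 (mod 5).
    Then x = 9 + 13·1 = 22, valid modulo lcm(13, 5) = 65: x ≡ 22 (mod 65).
  Combine with x ≡ 0 (mod 8): since gcd(65, 8) = 1, we get a unique residue mod 520.
    Write x = 22 + 65·t and substitute into x ≡ 0 (mod 8): 65·t ≡ 0 − 22 = -22 (mod 8).
    Reduce coefficients mod 8: 1·t ≡ 2 (mod 8).
    So t ≡ 2 (mod 8).
    Then x = 22 + 65·2 = 152, valid modulo lcm(65, 8) = 520: x ≡ 152 (mod 520).
Verify: 152 mod 13 = 9 ✓, 152 mod 5 = 2 ✓, 152 mod 8 = 0 ✓.

x ≡ 152 (mod 520).


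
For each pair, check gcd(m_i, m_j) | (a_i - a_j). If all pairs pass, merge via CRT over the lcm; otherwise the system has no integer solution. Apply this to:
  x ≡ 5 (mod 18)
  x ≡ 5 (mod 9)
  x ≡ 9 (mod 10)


Moduli 18, 9, 10 are not pairwise coprime, so CRT works modulo lcm(m_i) when all pairwise compatibility conditions hold.
Pairwise compatibility: gcd(m_i, m_j) must divide a_i - a_j for every pair.
Merge one congruence at a time:
  Start: x ≡ 5 (mod 18).
  Combine with x ≡ 5 (mod 9): gcd(18, 9) = 9; 5 - 5 = 0, which IS divisible by 9, so compatible.
    Write x = 5 + 18·t and substitute into x ≡ 5 (mod 9): 18·t ≡ 5 − 5 = 0 (mod 9).
    Divide the congruence (and modulus) by g = 9: 2·t ≡ 0 (mod 1).
    Modulo 1 every t works; take t = 0.
    Then x = 5 + 18·0 = 5, valid modulo lcm(18, 9) = 18: x ≡ 5 (mod 18).
  Combine with x ≡ 9 (mod 10): gcd(18, 10) = 2; 9 - 5 = 4, which IS divisible by 2, so compatible.
    Write x = 5 + 18·t and substitute into x ≡ 9 (mod 10): 18·t ≡ 9 − 5 = 4 (mod 10).
    Divide the congruence (and modulus) by g = 2: 9·t ≡ 2 (mod 5).
    Reduce coefficients mod 5: 4·t ≡ 2 (mod 5).
    The inverse of 4 mod 5 is 4 (since 4·4 = 16 = 3·5 + 1), so t ≡ 4·2 = 8 ≡ 3 (mod 5).
    Then x = 5 + 18·3 = 59, valid modulo lcm(18, 10) = 90: x ≡ 59 (mod 90).
Verify: 59 mod 18 = 5, 59 mod 9 = 5, 59 mod 10 = 9.

x ≡ 59 (mod 90).
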